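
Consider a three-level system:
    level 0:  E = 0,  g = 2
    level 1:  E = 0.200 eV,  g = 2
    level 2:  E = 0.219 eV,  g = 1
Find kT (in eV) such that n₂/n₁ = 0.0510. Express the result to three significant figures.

n₂/n₁ = (g₂/g₁) exp[−(E₂−E₁)/kT] = 0.0510.
⇒ (E₂−E₁)/kT = ln((1/2)/0.0510) = ln(9.8039) = 2.2828.
kT = 0.019 eV / 2.2828 = 0.00832 eV.

0.00832 eV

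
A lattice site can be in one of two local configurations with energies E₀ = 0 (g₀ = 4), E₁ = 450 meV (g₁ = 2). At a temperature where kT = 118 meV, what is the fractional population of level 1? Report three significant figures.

0.0109

Eᵢ/kT = 0, 3.8136.
Z = Σ gᵢe^(−Eᵢ/kT) = 4·e^(−0) + 2·e^(−3.8136) = 4.0000 + 0.044137 = 4.0441.
P₁ = g₁ e^(−E₁/kT) / Z = 0.044137/4.0441 = 0.0109.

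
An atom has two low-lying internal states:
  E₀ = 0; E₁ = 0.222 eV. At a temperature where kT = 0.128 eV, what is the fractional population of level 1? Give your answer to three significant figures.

Eᵢ/kT = 0, 1.7344.
Z = Σ e^(−Eᵢ/kT) = e^(−0) + e^(−1.7344) = 1.0000 + 0.17651 = 1.1765.
P₁ = e^(−E₁/kT) / Z = 0.17651/1.1765 = 0.150.

0.150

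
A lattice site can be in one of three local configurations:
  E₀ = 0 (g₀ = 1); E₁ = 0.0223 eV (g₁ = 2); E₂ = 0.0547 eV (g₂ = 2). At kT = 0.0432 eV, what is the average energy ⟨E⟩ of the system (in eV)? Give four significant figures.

Eᵢ/kT = 0, 0.516204, 1.26620.
Z = Σ gᵢe^(−Eᵢ/kT) = 1·e^(−0) + 2·e^(−0.516204) + 2·e^(−1.26620) = 1.00000 + 1.19356 + 0.563802 = 2.75736.
⟨E⟩ = Σ Eᵢ gᵢe^(−Eᵢ/kT) / Z = (0·1.00000 + 0.0223·1.19356 + 0.0547·0.563802) / 2.75736 = 0.02084 eV.

0.02084 eV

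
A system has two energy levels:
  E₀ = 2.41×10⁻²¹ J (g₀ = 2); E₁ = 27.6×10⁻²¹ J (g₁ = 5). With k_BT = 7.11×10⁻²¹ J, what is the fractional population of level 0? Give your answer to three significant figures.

Eᵢ/kT = 0.33896, 3.8819.
Z = Σ gᵢe^(−Eᵢ/kT) = 2·e^(−0.33896) + 5·e^(−3.8819) = 1.4250 + 0.10306 = 1.5281.
P₀ = g₀ e^(−E₀/kT) / Z = 1.4250/1.5281 = 0.933.

0.933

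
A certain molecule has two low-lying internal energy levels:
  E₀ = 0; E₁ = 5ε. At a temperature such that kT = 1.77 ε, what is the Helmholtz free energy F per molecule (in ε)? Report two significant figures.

Eᵢ/kT = 0, 2.825.
Z = Σ e^(−Eᵢ/kT) = e^(−0) + e^(−2.825) = 1.000 + 0.05931 = 1.059.
F = −kT ln Z = −1.77 × ln(1.059) = −1.77 × 0.05733 = -0.10 ε.

-0.10 ε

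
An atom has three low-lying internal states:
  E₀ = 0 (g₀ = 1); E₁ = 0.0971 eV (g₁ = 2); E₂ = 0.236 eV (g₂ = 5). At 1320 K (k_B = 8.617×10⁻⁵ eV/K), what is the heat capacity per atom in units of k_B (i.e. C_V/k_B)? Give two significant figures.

k_BT = 8.617×10⁻⁵ × 1320 K = 0.1137 eV.
Eᵢ/kT = 0, 0.8540, 2.076.
Z = Σ gᵢe^(−Eᵢ/kT) = 1·e^(−0) + 2·e^(−0.8540) + 5·e^(−2.076) = 1.000 + 0.8514 + 0.6272 = 2.479.
⟨E⟩ = 0.09306 eV, ⟨E²⟩ = 0.01733 eV².
C_V/k_B = (⟨E²⟩ − ⟨E⟩²)/(kT)² = (0.01733 − 0.008660)/0.01293 = 0.67.

0.67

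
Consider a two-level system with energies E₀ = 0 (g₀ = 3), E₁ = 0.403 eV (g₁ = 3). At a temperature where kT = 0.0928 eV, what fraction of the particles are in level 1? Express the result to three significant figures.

Eᵢ/kT = 0, 4.3427.
Z = Σ gᵢe^(−Eᵢ/kT) = 3·e^(−0) + 3·e^(−4.3427) = 3.0000 + 0.039004 = 3.0390.
P₁ = g₁ e^(−E₁/kT) / Z = 0.039004/3.0390 = 0.0128.

0.0128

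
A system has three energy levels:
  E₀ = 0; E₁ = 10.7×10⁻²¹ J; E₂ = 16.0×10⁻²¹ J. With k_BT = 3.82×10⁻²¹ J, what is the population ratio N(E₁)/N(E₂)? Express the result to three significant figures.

4.00

n₁/n₂ = exp[−(E₁−E₂)/kT] = exp(−(-5.3 ×10⁻²¹ J)/(3.82 ×10⁻²¹ J)) = exp(1.3874) = 4.00.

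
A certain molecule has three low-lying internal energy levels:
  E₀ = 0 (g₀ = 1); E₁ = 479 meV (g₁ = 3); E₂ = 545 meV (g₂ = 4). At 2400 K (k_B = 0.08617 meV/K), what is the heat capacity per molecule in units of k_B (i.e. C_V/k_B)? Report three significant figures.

1.43

k_BT = 0.08617 × 2400 K = 206.81 meV.
Eᵢ/kT = 0, 2.3161, 2.6353.
Z = Σ gᵢe^(−Eᵢ/kT) = 1·e^(−0) + 3·e^(−2.3161) + 4·e^(−2.6353) = 1.0000 + 0.29597 + 0.28679 = 1.5828.
⟨E⟩ = 188.32 meV, ⟨E²⟩ = 96722 meV².
C_V/k_B = (⟨E²⟩ − ⟨E⟩²)/(kT)² = (96722 − 35464)/42770 = 1.43.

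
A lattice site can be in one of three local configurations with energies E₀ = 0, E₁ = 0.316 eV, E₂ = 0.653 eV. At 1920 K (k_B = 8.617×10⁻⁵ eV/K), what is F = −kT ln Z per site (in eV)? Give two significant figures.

k_BT = 8.617×10⁻⁵ × 1920 K = 0.1654 eV.
Eᵢ/kT = 0, 1.911, 3.948.
Z = Σ e^(−Eᵢ/kT) = e^(−0) + e^(−1.911) + e^(−3.948) = 1.000 + 0.1479 + 0.01929 = 1.167.
F = −kT ln Z = −0.1654 × ln(1.167) = −0.1654 × 0.1544 = -0.026 eV.

-0.026 eV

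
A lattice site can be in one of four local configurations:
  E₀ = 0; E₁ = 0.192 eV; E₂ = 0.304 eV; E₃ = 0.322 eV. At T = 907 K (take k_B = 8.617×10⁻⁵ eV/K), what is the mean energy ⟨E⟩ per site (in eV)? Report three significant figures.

0.0249 eV

k_BT = 8.617×10⁻⁵ × 907 K = 0.078156 eV.
Eᵢ/kT = 0, 2.4566, 3.8897, 4.1200.
Z = Σ e^(−Eᵢ/kT) = e^(−0) + e^(−2.4566) + e^(−3.8897) + e^(−4.1200) = 1.0000 + 0.085726 + 0.020451 + 0.016245 = 1.1224.
⟨E⟩ = Σ Eᵢ e^(−Eᵢ/kT) / Z = (0·1.0000 + 0.192·0.085726 + 0.304·0.020451 + 0.322·0.016245) / 1.1224 = 0.0249 eV.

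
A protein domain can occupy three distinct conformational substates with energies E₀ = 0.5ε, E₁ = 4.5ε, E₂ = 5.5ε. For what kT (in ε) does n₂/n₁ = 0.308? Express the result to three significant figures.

n₂/n₁ = exp[−(E₂−E₁)/kT] = 0.308.
⇒ (E₂−E₁)/kT = ln(1/0.308) = ln(3.2468) = 1.1777.
kT = 1.0ε / 1.1777 = 0.849 ε.

0.849 ε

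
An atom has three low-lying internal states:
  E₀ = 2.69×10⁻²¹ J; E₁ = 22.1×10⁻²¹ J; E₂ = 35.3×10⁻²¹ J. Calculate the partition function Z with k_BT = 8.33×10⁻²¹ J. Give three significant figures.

Z = 0.809

Eᵢ/kT = 0.32293, 2.6531, 4.2377.
Z = Σ e^(−Eᵢ/kT) = e^(−0.32293) + e^(−2.6531) + e^(−4.2377) = 0.72402 + 0.070433 + 0.014441 = 0.80889.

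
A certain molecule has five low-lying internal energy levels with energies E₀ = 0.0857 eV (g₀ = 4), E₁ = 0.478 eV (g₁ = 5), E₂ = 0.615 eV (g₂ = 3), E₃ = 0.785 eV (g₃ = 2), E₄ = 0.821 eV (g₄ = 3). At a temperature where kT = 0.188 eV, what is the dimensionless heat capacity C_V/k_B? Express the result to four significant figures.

0.9605

Eᵢ/kT = 0.455851, 2.54255, 3.27128, 4.17553, 4.36702.
Z = Σ gᵢe^(−Eᵢ/kT) = 4·e^(−0.455851) + 5·e^(−2.54255) + 3·e^(−3.27128) + 2·e^(−4.17553) + 3·e^(−4.36702) = 2.53563 + 0.393328 + 0.113873 + 0.0307341 + 0.0380670 = 3.11163.
⟨E⟩ = 0.170562 eV, ⟨E²⟩ = 0.0630408 eV².
C_V/k_B = (⟨E²⟩ − ⟨E⟩²)/(kT)² = (0.0630408 − 0.0290914)/0.0353440 = 0.9605.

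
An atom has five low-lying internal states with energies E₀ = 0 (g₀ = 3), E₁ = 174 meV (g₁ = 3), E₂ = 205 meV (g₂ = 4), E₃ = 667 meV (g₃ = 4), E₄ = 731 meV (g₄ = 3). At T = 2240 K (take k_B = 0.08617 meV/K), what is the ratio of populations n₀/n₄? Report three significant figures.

44.1

k_BT = 0.08617 × 2240 K = 193.02 meV.
n₀/n₄ = (g₀/g₄) exp[−(E₀−E₄)/kT] = (3/3) × exp(−(-731 meV)/(193.02 meV)) = (3/3) × exp(3.7872) = 44.1.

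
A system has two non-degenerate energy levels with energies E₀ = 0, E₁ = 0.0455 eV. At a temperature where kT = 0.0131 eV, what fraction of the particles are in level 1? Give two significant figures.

0.030

Eᵢ/kT = 0, 3.473.
Z = Σ e^(−Eᵢ/kT) = e^(−0) + e^(−3.473) = 1.000 + 0.03102 = 1.031.
P₁ = e^(−E₁/kT) / Z = 0.03102/1.031 = 0.030.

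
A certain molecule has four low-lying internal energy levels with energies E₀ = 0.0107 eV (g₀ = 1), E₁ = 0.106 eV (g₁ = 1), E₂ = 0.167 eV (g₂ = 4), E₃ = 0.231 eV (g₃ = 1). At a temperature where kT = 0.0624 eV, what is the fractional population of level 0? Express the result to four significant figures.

0.6357

Eᵢ/kT = 0.171474, 1.69872, 2.67628, 3.70192.
Z = Σ gᵢe^(−Eᵢ/kT) = 1·e^(−0.171474) + 1·e^(−1.69872) + 4·e^(−2.67628) + 1·e^(−3.70192) = 0.842422 + 0.182918 + 0.275275 + 0.0246761 = 1.32529.
P₀ = g₀ e^(−E₀/kT) / Z = 0.842422/1.32529 = 0.6357.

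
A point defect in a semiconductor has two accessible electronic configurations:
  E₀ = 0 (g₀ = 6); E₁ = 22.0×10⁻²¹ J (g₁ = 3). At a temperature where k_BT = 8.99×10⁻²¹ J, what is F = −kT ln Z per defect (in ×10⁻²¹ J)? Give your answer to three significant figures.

-16.5 ×10⁻²¹ J

Eᵢ/kT = 0, 2.4472.
Z = Σ gᵢe^(−Eᵢ/kT) = 6·e^(−0) + 3·e^(−2.4472) = 6.0000 + 0.25961 = 6.2596.
F = −kT ln Z = −8.99 × ln(6.2596) = −8.99 × 1.8341 = -16.5 ×10⁻²¹ J.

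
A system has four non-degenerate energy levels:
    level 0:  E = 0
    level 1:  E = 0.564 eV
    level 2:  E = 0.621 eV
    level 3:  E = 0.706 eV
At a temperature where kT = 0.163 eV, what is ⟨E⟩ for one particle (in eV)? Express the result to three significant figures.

0.0382 eV

Eᵢ/kT = 0, 3.4601, 3.8098, 4.3313.
Z = Σ e^(−Eᵢ/kT) = e^(−0) + e^(−3.4601) + e^(−3.8098) + e^(−4.3313) = 1.0000 + 0.031427 + 0.022153 + 0.013150 = 1.0667.
⟨E⟩ = Σ Eᵢ e^(−Eᵢ/kT) / Z = (0·1.0000 + 0.564·0.031427 + 0.621·0.022153 + 0.706·0.013150) / 1.0667 = 0.0382 eV.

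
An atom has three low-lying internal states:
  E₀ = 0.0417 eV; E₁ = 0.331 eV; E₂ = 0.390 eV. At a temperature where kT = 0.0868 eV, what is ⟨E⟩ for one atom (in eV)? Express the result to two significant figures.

0.057 eV

Eᵢ/kT = 0.4804, 3.813, 4.493.
Z = Σ e^(−Eᵢ/kT) = e^(−0.4804) + e^(−3.813) + e^(−4.493) = 0.6185 + 0.02208 + 0.01119 = 0.6518.
⟨E⟩ = Σ Eᵢ e^(−Eᵢ/kT) / Z = (0.0417·0.6185 + 0.331·0.02208 + 0.390·0.01119) / 0.6518 = 0.057 eV.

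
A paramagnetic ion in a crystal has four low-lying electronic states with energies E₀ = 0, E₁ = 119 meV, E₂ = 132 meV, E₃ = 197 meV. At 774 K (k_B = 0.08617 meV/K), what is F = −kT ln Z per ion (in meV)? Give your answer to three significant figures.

-20.4 meV

k_BT = 0.08617 × 774 K = 66.696 meV.
Eᵢ/kT = 0, 1.7842, 1.9791, 2.9537.
Z = Σ e^(−Eᵢ/kT) = e^(−0) + e^(−1.7842) + e^(−1.9791) + e^(−2.9537) = 1.0000 + 0.16793 + 0.13819 + 0.052146 = 1.3583.
F = −kT ln Z = −66.696 × ln(1.3583) = −66.696 × 0.30623 = -20.4 meV.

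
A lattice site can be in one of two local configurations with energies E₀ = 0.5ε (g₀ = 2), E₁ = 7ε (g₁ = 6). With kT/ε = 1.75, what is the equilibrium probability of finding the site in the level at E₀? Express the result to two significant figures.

Eᵢ/kT = 0.2857, 4.000.
Z = Σ gᵢe^(−Eᵢ/kT) = 2·e^(−0.2857) + 6·e^(−4.000) = 1.503 + 0.1099 = 1.613.
P₀ = g₀ e^(−E₀/kT) / Z = 1.503/1.613 = 0.93.

0.93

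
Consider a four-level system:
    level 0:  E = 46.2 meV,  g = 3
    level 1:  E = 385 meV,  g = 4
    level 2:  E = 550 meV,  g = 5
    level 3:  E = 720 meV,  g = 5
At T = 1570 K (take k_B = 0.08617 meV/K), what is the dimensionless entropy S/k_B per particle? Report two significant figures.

k_BT = 0.08617 × 1570 K = 135.3 meV.
Eᵢ/kT = 0.3415, 2.846, 4.065, 5.322.
Z = Σ gᵢe^(−Eᵢ/kT) = 3·e^(−0.3415) + 4·e^(−2.846) + 5·e^(−4.065) + 5·e^(−5.322) = 2.132 + 0.2323 + 0.08581 + 0.02441 = 2.475.
⟨E⟩ = Σ EᵢPᵢ = 102.1 meV.
S/k_B = ln Z + ⟨E⟩/kT = ln(2.475) + 102.1/135.3 = 0.9062 + 0.7546 = 1.7.

1.7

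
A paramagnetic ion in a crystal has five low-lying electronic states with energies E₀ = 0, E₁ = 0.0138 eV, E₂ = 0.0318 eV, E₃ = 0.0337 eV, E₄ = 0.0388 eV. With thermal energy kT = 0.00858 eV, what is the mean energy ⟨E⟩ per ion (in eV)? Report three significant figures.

Eᵢ/kT = 0, 1.6084, 3.7063, 3.9277, 4.5221.
Z = Σ e^(−Eᵢ/kT) = e^(−0) + e^(−1.6084) + e^(−3.7063) + e^(−3.9277) + e^(−4.5221) = 1.0000 + 0.20021 + 0.024568 + 0.019689 + 0.010866 = 1.2553.
⟨E⟩ = Σ Eᵢ e^(−Eᵢ/kT) / Z = (0·1.0000 + 0.0138·0.20021 + 0.0318·0.024568 + 0.0337·0.019689 + 0.0388·0.010866) / 1.2553 = 0.00369 eV.

0.00369 eV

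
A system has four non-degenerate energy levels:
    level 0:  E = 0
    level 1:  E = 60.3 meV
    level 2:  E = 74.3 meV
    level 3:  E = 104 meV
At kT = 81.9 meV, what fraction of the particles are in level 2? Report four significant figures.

Eᵢ/kT = 0, 0.736264, 0.907204, 1.26984.
Z = Σ e^(−Eᵢ/kT) = e^(−0) + e^(−0.736264) + e^(−0.907204) + e^(−1.26984) = 1.00000 + 0.478900 + 0.403651 + 0.280877 = 2.16343.
P₂ = e^(−E₂/kT) / Z = 0.403651/2.16343 = 0.1866.

0.1866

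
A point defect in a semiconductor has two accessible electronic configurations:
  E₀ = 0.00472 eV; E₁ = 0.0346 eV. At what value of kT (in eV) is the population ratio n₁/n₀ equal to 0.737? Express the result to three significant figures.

n₁/n₀ = exp[−(E₁−E₀)/kT] = 0.737.
⇒ (E₁−E₀)/kT = ln(1/0.737) = ln(1.3569) = 0.30520.
kT = 0.02988 eV / 0.30520 = 0.0979 eV.

0.0979 eV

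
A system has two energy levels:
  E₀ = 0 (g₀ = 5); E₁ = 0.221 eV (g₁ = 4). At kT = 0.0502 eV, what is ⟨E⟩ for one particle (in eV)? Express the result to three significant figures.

0.00214 eV

Eᵢ/kT = 0, 4.4024.
Z = Σ gᵢe^(−Eᵢ/kT) = 5·e^(−0) + 4·e^(−4.4024) = 5.0000 + 0.048992 = 5.0490.
⟨E⟩ = Σ Eᵢ gᵢe^(−Eᵢ/kT) / Z = (0·5.0000 + 0.221·0.048992) / 5.0490 = 0.00214 eV.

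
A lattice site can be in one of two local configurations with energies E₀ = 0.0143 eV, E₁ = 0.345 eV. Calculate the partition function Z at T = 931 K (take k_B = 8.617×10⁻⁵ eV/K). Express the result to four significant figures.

k_BT = 8.617×10⁻⁵ × 931 K = 0.0802243 eV.
Eᵢ/kT = 0.178250, 4.30044.
Z = Σ e^(−Eᵢ/kT) = e^(−0.178250) + e^(−4.30044) = 0.836733 + 0.0135626 = 0.850296.

Z = 0.8503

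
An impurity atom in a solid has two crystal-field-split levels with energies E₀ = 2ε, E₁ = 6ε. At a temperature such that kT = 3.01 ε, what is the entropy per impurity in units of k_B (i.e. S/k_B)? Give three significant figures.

Eᵢ/kT = 0.66445, 1.9934.
Z = Σ e^(−Eᵢ/kT) = e^(−0.66445) + e^(−1.9934) = 0.51456 + 0.13623 = 0.65079.
⟨E⟩ = Σ EᵢPᵢ = 2.8373 ε.
S/k_B = ln Z + ⟨E⟩/kT = ln(0.65079) + 2.8373/3.01 = -0.42957 + 0.94262 = 0.513.

0.513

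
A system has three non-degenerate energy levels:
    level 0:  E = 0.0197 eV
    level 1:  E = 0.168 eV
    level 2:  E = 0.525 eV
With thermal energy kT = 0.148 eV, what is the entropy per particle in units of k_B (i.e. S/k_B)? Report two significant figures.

Eᵢ/kT = 0.1331, 1.135, 3.547.
Z = Σ e^(−Eᵢ/kT) = e^(−0.1331) + e^(−1.135) + e^(−3.547) = 0.8754 + 0.3214 + 0.02881 = 1.226.
⟨E⟩ = Σ EᵢPᵢ = 0.07045 eV.
S/k_B = ln Z + ⟨E⟩/kT = ln(1.226) + 0.07045/0.148 = 0.2038 + 0.4760 = 0.68.

0.68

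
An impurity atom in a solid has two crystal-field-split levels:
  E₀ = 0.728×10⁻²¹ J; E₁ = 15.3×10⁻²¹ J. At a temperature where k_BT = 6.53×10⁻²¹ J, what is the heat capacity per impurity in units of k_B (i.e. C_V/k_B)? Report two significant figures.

0.44

Eᵢ/kT = 0.1115, 2.343.
Z = Σ e^(−Eᵢ/kT) = e^(−0.1115) + e^(−2.343) = 0.8945 + 0.09604 = 0.9905.
⟨E⟩ = 2.141, ⟨E²⟩ = 23.18.
C_V/k_B = (⟨E²⟩ − ⟨E⟩²)/(kT)² = (23.18 − 4.584)/42.64 = 0.44.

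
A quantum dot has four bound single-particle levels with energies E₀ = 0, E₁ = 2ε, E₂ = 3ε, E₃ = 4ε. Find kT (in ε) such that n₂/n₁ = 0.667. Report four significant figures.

2.469 ε

n₂/n₁ = exp[−(E₂−E₁)/kT] = 0.667.
⇒ (E₂−E₁)/kT = ln(1/0.667) = ln(1.49925) = 0.404965.
kT = 1ε / 0.404965 = 2.469 ε.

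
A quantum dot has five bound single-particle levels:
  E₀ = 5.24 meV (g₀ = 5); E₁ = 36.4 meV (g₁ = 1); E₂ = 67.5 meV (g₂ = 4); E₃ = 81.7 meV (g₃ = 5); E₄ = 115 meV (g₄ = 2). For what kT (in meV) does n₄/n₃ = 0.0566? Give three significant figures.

17.0 meV

n₄/n₃ = (g₄/g₃) exp[−(E₄−E₃)/kT] = 0.0566.
⇒ (E₄−E₃)/kT = ln((2/5)/0.0566) = ln(7.0671) = 1.9555.
kT = 33.3 meV / 1.9555 = 17.0 meV.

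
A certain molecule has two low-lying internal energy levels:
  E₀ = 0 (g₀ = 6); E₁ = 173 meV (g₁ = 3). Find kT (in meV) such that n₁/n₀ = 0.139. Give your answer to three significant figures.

135 meV

n₁/n₀ = (g₁/g₀) exp[−(E₁−E₀)/kT] = 0.139.
⇒ (E₁−E₀)/kT = ln((3/6)/0.139) = ln(3.5971) = 1.2801.
kT = 173 meV / 1.2801 = 135 meV.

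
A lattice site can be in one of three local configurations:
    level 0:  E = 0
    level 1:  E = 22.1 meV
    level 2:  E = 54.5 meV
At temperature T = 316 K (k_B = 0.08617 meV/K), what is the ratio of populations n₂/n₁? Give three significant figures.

0.304

k_BT = 0.08617 × 316 K = 27.230 meV.
n₂/n₁ = exp[−(E₂−E₁)/kT] = exp(−(32.4 meV)/(27.230 meV)) = exp(-1.1899) = 0.304.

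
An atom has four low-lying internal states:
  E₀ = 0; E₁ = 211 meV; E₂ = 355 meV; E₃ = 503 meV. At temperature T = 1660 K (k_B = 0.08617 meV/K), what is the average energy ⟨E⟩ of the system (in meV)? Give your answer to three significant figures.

k_BT = 0.08617 × 1660 K = 143.04 meV.
Eᵢ/kT = 0, 1.4751, 2.4818, 3.5165.
Z = Σ e^(−Eᵢ/kT) = e^(−0) + e^(−1.4751) + e^(−2.4818) + e^(−3.5165) = 1.0000 + 0.22876 + 0.083593 + 0.029703 = 1.3421.
⟨E⟩ = Σ Eᵢ e^(−Eᵢ/kT) / Z = (0·1.0000 + 211·0.22876 + 355·0.083593 + 503·0.029703) / 1.3421 = 69.2 meV.

69.2 meV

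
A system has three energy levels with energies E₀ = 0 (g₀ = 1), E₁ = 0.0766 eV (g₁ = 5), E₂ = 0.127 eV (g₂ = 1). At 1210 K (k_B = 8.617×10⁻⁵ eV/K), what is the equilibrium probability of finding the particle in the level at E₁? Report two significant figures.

k_BT = 8.617×10⁻⁵ × 1210 K = 0.1043 eV.
Eᵢ/kT = 0, 0.7344, 1.218.
Z = Σ gᵢe^(−Eᵢ/kT) = 1·e^(−0) + 5·e^(−0.7344) + 1·e^(−1.218) = 1.000 + 2.399 + 0.2958 = 3.695.
P₁ = g₁ e^(−E₁/kT) / Z = 2.399/3.695 = 0.65.

0.65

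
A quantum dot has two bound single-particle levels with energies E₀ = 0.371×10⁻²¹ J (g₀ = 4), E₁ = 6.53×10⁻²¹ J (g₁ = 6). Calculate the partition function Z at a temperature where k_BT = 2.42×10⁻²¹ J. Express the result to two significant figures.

Z = 3.8

Eᵢ/kT = 0.1533, 2.698.
Z = Σ gᵢe^(−Eᵢ/kT) = 4·e^(−0.1533) + 6·e^(−2.698) = 3.431 + 0.4040 = 3.835.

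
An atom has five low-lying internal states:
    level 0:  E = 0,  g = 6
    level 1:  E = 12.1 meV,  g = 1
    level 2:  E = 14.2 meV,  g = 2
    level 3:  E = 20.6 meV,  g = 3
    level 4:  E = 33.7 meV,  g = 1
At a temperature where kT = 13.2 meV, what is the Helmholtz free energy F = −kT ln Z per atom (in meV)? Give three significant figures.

-27.1 meV

Eᵢ/kT = 0, 0.91667, 1.0758, 1.5606, 2.5530.
Z = Σ gᵢe^(−Eᵢ/kT) = 6·e^(−0) + 1·e^(−0.91667) + 2·e^(−1.0758) + 3·e^(−1.5606) + 1·e^(−2.5530) = 6.0000 + 0.39985 + 0.68205 + 0.63003 + 0.077848 = 7.7898.
F = −kT ln Z = −13.2 × ln(7.7898) = −13.2 × 2.0528 = -27.1 meV.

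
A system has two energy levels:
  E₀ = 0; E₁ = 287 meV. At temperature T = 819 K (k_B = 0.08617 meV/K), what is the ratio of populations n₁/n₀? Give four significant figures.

k_BT = 0.08617 × 819 K = 70.5732 meV.
n₁/n₀ = exp[−(E₁−E₀)/kT] = exp(−(287 meV)/(70.5732 meV)) = exp(-4.06670) = 0.01713.

0.01713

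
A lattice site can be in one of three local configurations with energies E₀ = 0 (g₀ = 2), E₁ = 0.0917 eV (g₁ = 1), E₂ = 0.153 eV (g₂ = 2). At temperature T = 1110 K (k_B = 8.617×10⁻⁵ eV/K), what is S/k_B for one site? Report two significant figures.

k_BT = 8.617×10⁻⁵ × 1110 K = 0.09565 eV.
Eᵢ/kT = 0, 0.9587, 1.600.
Z = Σ gᵢe^(−Eᵢ/kT) = 2·e^(−0) + 1·e^(−0.9587) + 2·e^(−1.600) = 2.000 + 0.3834 + 0.4038 = 2.787.
⟨E⟩ = Σ EᵢPᵢ = 0.03478 eV.
S/k_B = ln Z + ⟨E⟩/kT = ln(2.787) + 0.03478/0.09565 = 1.025 + 0.3636 = 1.4.

1.4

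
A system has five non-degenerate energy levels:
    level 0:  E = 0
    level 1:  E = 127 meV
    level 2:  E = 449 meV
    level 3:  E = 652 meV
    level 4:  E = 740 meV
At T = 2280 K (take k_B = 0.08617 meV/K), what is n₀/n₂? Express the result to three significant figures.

9.83

k_BT = 0.08617 × 2280 K = 196.47 meV.
n₀/n₂ = exp[−(E₀−E₂)/kT] = exp(−(-449 meV)/(196.47 meV)) = exp(2.2853) = 9.83.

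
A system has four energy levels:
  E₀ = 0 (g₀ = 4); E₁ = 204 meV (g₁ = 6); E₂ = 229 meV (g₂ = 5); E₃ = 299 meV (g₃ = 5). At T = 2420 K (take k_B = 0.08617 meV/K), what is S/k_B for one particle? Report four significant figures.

k_BT = 0.08617 × 2420 K = 208.531 meV.
Eᵢ/kT = 0, 0.978272, 1.09816, 1.43384.
Z = Σ gᵢe^(−Eᵢ/kT) = 4·e^(−0) + 6·e^(−0.978272) + 5·e^(−1.09816) + 5·e^(−1.43384) = 4.00000 + 2.25576 + 1.66742 + 1.19196 = 9.11514.
⟨E⟩ = Σ EᵢPᵢ = 131.475 meV.
S/k_B = ln Z + ⟨E⟩/kT = ln(9.11514) + 131.475/208.531 = 2.20994 + 0.630482 = 2.840.

2.840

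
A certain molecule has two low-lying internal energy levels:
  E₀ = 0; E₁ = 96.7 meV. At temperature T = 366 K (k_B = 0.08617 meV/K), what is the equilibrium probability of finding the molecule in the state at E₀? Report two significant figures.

0.96

k_BT = 0.08617 × 366 K = 31.54 meV.
Eᵢ/kT = 0, 3.066.
Z = Σ e^(−Eᵢ/kT) = e^(−0) + e^(−3.066) = 1.000 + 0.04661 = 1.047.
P₀ = e^(−E₀/kT) / Z = 1.000/1.047 = 0.96.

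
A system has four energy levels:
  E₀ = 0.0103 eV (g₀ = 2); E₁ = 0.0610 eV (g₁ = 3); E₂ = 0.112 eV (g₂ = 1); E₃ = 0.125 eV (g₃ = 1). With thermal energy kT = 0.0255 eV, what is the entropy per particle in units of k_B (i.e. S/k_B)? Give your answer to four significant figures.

1.278

Eᵢ/kT = 0.403922, 2.39216, 4.39216, 4.90196.
Z = Σ gᵢe^(−Eᵢ/kT) = 2·e^(−0.403922) + 3·e^(−2.39216) + 1·e^(−4.39216) + 1·e^(−4.90196) = 1.33539 + 0.274296 + 0.0123740 + 0.00743200 = 1.62949.
⟨E⟩ = Σ EᵢPᵢ = 0.0201299 eV.
S/k_B = ln Z + ⟨E⟩/kT = ln(1.62949) + 0.0201299/0.0255 = 0.488267 + 0.789408 = 1.278.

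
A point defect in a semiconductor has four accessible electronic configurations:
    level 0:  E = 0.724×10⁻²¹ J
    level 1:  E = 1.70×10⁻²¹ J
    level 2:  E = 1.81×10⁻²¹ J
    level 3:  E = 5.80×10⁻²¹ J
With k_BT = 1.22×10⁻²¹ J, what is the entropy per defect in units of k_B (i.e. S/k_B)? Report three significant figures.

Eᵢ/kT = 0.59344, 1.3934, 1.4836, 4.7541.
Z = Σ e^(−Eᵢ/kT) = e^(−0.59344) + e^(−1.3934) + e^(−1.4836) + e^(−4.7541) = 0.55242 + 0.24823 + 0.22682 + 0.0086163 = 1.0361.
⟨E⟩ = Σ EᵢPᵢ = 1.2378 ×10⁻²¹ J.
S/k_B = ln Z + ⟨E⟩/kT = ln(1.0361) + 1.2378/1.22 = 0.035464 + 1.0146 = 1.05.

1.05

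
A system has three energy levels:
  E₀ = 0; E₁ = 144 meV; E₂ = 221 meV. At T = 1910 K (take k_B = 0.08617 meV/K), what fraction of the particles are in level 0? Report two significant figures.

0.60

k_BT = 0.08617 × 1910 K = 164.6 meV.
Eᵢ/kT = 0, 0.8748, 1.343.
Z = Σ e^(−Eᵢ/kT) = e^(−0) + e^(−0.8748) + e^(−1.343) = 1.000 + 0.4169 + 0.2611 = 1.678.
P₀ = e^(−E₀/kT) / Z = 1.000/1.678 = 0.60.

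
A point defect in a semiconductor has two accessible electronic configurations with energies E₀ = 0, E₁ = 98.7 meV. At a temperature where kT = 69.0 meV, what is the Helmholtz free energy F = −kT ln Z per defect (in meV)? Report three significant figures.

Eᵢ/kT = 0, 1.4304.
Z = Σ e^(−Eᵢ/kT) = e^(−0) + e^(−1.4304) = 1.0000 + 0.23921 = 1.2392.
F = −kT ln Z = −69.0 × ln(1.2392) = −69.0 × 0.21447 = -14.8 meV.

-14.8 meV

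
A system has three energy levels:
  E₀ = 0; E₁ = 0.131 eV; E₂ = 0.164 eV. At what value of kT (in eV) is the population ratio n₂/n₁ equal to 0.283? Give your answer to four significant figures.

n₂/n₁ = exp[−(E₂−E₁)/kT] = 0.283.
⇒ (E₂−E₁)/kT = ln(1/0.283) = ln(3.53357) = 1.26231.
kT = 0.033 eV / 1.26231 = 0.02614 eV.

0.02614 eV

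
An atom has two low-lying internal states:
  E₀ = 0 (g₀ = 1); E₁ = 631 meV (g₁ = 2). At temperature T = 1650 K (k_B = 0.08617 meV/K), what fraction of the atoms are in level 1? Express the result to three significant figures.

k_BT = 0.08617 × 1650 K = 142.18 meV.
Eᵢ/kT = 0, 4.4380.
Z = Σ gᵢe^(−Eᵢ/kT) = 1·e^(−0) + 2·e^(−4.4380) = 1.0000 + 0.023639 = 1.0236.
P₁ = g₁ e^(−E₁/kT) / Z = 0.023639/1.0236 = 0.0231.

0.0231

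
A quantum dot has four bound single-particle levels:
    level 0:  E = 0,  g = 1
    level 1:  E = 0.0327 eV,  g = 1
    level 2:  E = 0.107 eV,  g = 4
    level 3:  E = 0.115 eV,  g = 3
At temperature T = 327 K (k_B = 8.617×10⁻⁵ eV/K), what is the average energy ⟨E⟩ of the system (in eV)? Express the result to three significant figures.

k_BT = 8.617×10⁻⁵ × 327 K = 0.028178 eV.
Eᵢ/kT = 0, 1.1605, 3.7973, 4.0812.
Z = Σ gᵢe^(−Eᵢ/kT) = 1·e^(−0) + 1·e^(−1.1605) + 4·e^(−3.7973) + 3·e^(−4.0812) = 1.0000 + 0.31333 + 0.089725 + 0.050662 = 1.4537.
⟨E⟩ = Σ Eᵢ gᵢe^(−Eᵢ/kT) / Z = (0·1.0000 + 0.0327·0.31333 + 0.107·0.089725 + 0.115·0.050662) / 1.4537 = 0.0177 eV.

0.0177 eV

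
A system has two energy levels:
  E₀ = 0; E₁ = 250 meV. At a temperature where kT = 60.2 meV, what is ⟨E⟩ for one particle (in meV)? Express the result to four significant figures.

Eᵢ/kT = 0, 4.15282.
Z = Σ e^(−Eᵢ/kT) = e^(−0) + e^(−4.15282) = 1.00000 + 0.0157200 = 1.01572.
⟨E⟩ = Σ Eᵢ e^(−Eᵢ/kT) / Z = (0·1.00000 + 250·0.0157200) / 1.01572 = 3.869 meV.

3.869 meV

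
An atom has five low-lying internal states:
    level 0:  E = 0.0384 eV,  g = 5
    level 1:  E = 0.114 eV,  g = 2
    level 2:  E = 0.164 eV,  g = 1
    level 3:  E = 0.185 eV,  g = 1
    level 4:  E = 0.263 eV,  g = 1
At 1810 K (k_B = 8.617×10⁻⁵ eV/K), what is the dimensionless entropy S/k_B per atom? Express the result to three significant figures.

k_BT = 8.617×10⁻⁵ × 1810 K = 0.15597 eV.
Eᵢ/kT = 0.24620, 0.73091, 1.0515, 1.1861, 1.6862.
Z = Σ gᵢe^(−Eᵢ/kT) = 5·e^(−0.24620) + 2·e^(−0.73091) + 1·e^(−1.0515) + 1·e^(−1.1861) + 1·e^(−1.6862) = 3.9088 + 0.96294 + 0.34941 + 0.30541 + 0.18522 = 5.7118.
⟨E⟩ = Σ EᵢPᵢ = 0.073950 eV.
S/k_B = ln Z + ⟨E⟩/kT = ln(5.7118) + 0.073950/0.15597 = 1.7425 + 0.47413 = 2.22.

2.22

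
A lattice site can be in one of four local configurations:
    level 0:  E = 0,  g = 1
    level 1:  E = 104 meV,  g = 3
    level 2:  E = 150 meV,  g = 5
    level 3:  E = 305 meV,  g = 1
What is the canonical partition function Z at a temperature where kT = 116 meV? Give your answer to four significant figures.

Eᵢ/kT = 0, 0.896552, 1.29310, 2.62931.
Z = Σ gᵢe^(−Eᵢ/kT) = 1·e^(−0) + 3·e^(−0.896552) + 5·e^(−1.29310) + 1·e^(−2.62931) = 1.00000 + 1.22392 + 1.37209 + 0.0721282 = 3.66814.

Z = 3.668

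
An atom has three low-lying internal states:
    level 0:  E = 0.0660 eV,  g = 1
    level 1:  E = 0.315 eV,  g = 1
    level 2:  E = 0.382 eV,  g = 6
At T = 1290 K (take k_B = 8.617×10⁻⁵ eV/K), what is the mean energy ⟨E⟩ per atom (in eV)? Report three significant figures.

0.160 eV

k_BT = 8.617×10⁻⁵ × 1290 K = 0.11116 eV.
Eᵢ/kT = 0.59374, 2.8338, 3.4365.
Z = Σ gᵢe^(−Eᵢ/kT) = 1·e^(−0.59374) + 1·e^(−2.8338) + 6·e^(−3.4365) = 0.55226 + 0.058789 + 0.19306 = 0.80411.
⟨E⟩ = Σ Eᵢ gᵢe^(−Eᵢ/kT) / Z = (0.0660·0.55226 + 0.315·0.058789 + 0.382·0.19306) / 0.80411 = 0.160 eV.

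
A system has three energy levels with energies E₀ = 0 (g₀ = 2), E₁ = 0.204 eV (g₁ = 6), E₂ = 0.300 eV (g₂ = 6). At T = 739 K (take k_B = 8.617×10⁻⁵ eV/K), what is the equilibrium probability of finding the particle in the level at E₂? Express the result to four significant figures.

0.02349

k_BT = 8.617×10⁻⁵ × 739 K = 0.0636796 eV.
Eᵢ/kT = 0, 3.20354, 4.71108.
Z = Σ gᵢe^(−Eᵢ/kT) = 2·e^(−0) + 6·e^(−3.20354) + 6·e^(−4.71108) = 2.00000 + 0.243709 + 0.0539703 = 2.29768.
P₂ = g₂ e^(−E₂/kT) / Z = 0.0539703/2.29768 = 0.02349.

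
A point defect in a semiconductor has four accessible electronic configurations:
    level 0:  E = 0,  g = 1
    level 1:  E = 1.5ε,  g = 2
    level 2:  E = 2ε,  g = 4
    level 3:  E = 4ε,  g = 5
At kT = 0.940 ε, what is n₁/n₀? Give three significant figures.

0.406

n₁/n₀ = (g₁/g₀) exp[−(E₁−E₀)/kT] = (2/1) × exp(−(1.5ε)/(0.940ε)) = (2/1) × exp(-1.5957) = 0.406.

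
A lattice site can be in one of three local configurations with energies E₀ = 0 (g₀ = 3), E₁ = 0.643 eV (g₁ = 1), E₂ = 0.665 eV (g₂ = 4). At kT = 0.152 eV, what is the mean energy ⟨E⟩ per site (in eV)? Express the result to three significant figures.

Eᵢ/kT = 0, 4.2303, 4.3750.
Z = Σ gᵢe^(−Eᵢ/kT) = 3·e^(−0) + 1·e^(−4.2303) + 4·e^(−4.3750) = 3.0000 + 0.014548 + 0.050353 = 3.0649.
⟨E⟩ = Σ Eᵢ gᵢe^(−Eᵢ/kT) / Z = (0·3.0000 + 0.643·0.014548 + 0.665·0.050353) / 3.0649 = 0.0140 eV.

0.0140 eV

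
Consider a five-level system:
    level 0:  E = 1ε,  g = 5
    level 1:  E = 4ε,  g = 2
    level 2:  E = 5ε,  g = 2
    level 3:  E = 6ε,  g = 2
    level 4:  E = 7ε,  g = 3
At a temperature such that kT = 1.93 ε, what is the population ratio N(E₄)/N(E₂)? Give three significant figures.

0.532

n₄/n₂ = (g₄/g₂) exp[−(E₄−E₂)/kT] = (3/2) × exp(−(2ε)/(1.93ε)) = (3/2) × exp(-1.0363) = 0.532.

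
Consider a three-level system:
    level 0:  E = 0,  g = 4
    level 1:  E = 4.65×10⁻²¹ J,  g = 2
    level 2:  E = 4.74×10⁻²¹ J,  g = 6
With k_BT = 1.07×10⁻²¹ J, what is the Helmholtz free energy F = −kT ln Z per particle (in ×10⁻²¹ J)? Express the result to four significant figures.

Eᵢ/kT = 0, 4.34579, 4.42991.
Z = Σ gᵢe^(−Eᵢ/kT) = 4·e^(−0) + 2·e^(−4.34579) + 6·e^(−4.42991) = 4.00000 + 0.0259225 + 0.0714934 = 4.09742.
F = −kT ln Z = −1.07 × ln(4.09742) = −1.07 × 1.41036 = -1.509 ×10⁻²¹ J.

-1.509 ×10⁻²¹ J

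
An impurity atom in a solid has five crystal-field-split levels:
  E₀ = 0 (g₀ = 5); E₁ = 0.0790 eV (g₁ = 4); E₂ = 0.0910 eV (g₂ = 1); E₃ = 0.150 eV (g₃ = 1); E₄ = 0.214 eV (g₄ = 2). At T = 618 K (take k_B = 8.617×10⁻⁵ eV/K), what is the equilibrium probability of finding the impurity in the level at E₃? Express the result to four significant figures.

k_BT = 8.617×10⁻⁵ × 618 K = 0.0532531 eV.
Eᵢ/kT = 0, 1.48348, 1.70882, 2.81674, 4.01855.
Z = Σ gᵢe^(−Eᵢ/kT) = 5·e^(−0) + 4·e^(−1.48348) + 1·e^(−1.70882) + 1·e^(−2.81674) + 2·e^(−4.01855) = 5.00000 + 0.907388 + 0.181079 + 0.0598006 + 0.0359580 = 6.18423.
P₃ = g₃ e^(−E₃/kT) / Z = 0.0598006/6.18423 = 0.009670.

0.009670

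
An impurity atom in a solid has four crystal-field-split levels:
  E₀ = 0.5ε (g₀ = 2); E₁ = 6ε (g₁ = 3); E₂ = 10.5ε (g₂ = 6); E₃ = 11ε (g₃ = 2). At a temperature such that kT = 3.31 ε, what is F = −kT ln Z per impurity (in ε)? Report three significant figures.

Eᵢ/kT = 0.15106, 1.8127, 3.1722, 3.3233.
Z = Σ gᵢe^(−Eᵢ/kT) = 2·e^(−0.15106) + 3·e^(−1.8127) + 6·e^(−3.1722) + 2·e^(−3.3233) = 1.7196 + 0.48964 + 0.25147 + 0.072067 = 2.5328.
F = −kT ln Z = −3.31 × ln(2.5328) = −3.31 × 0.92933 = -3.08 ε.

-3.08 ε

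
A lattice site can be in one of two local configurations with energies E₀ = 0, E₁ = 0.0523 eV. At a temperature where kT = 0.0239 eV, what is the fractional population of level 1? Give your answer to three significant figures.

0.101

Eᵢ/kT = 0, 2.1883.
Z = Σ e^(−Eᵢ/kT) = e^(−0) + e^(−2.1883) = 1.0000 + 0.11211 = 1.1121.
P₁ = e^(−E₁/kT) / Z = 0.11211/1.1121 = 0.101.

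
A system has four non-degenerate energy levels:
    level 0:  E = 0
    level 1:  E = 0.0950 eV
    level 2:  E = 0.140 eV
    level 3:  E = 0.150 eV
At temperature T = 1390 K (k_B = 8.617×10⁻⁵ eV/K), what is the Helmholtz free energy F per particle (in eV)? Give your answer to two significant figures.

k_BT = 8.617×10⁻⁵ × 1390 K = 0.1198 eV.
Eᵢ/kT = 0, 0.7930, 1.169, 1.252.
Z = Σ e^(−Eᵢ/kT) = e^(−0) + e^(−0.7930) + e^(−1.169) + e^(−1.252) = 1.000 + 0.4525 + 0.3107 + 0.2859 = 2.049.
F = −kT ln Z = −0.1198 × ln(2.049) = −0.1198 × 0.7174 = -0.086 eV.

-0.086 eV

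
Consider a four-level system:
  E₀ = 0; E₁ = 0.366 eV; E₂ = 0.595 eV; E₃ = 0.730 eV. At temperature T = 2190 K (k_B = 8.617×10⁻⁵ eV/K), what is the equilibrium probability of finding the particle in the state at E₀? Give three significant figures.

k_BT = 8.617×10⁻⁵ × 2190 K = 0.18871 eV.
Eᵢ/kT = 0, 1.9395, 3.1530, 3.8684.
Z = Σ e^(−Eᵢ/kT) = e^(−0) + e^(−1.9395) + e^(−3.1530) + e^(−3.8684) = 1.0000 + 0.14378 + 0.042724 + 0.020892 = 1.2074.
P₀ = e^(−E₀/kT) / Z = 1.0000/1.2074 = 0.828.

0.828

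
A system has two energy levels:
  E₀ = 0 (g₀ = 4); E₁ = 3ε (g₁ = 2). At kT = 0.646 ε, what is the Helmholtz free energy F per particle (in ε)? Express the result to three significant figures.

-0.899 ε

Eᵢ/kT = 0, 4.6440.
Z = Σ gᵢe^(−Eᵢ/kT) = 4·e^(−0) + 2·e^(−4.6440) = 4.0000 + 0.019238 = 4.0192.
F = −kT ln Z = −0.646 × ln(4.0192) = −0.646 × 1.3911 = -0.899 ε.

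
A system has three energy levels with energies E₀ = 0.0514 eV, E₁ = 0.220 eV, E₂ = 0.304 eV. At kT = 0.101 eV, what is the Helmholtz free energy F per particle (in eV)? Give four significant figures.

0.02723 eV

Eᵢ/kT = 0.508911, 2.17822, 3.00990.
Z = Σ e^(−Eᵢ/kT) = e^(−0.508911) + e^(−2.17822) + e^(−3.00990) = 0.601150 + 0.113243 + 0.0492966 = 0.763690.
F = −kT ln Z = −0.101 × ln(0.763690) = −0.101 × -0.269593 = 0.02723 eV.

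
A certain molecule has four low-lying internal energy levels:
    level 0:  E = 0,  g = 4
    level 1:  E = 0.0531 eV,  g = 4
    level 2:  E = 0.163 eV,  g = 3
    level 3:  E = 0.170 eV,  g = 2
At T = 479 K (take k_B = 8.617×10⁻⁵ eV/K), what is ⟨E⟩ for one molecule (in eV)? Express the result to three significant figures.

0.0142 eV

k_BT = 8.617×10⁻⁵ × 479 K = 0.041275 eV.
Eᵢ/kT = 0, 1.2865, 3.9491, 4.1187.
Z = Σ gᵢe^(−Eᵢ/kT) = 4·e^(−0) + 4·e^(−1.2865) + 3·e^(−3.9491) + 2·e^(−4.1187) = 4.0000 + 1.1049 + 0.057816 + 0.032531 = 5.1952.
⟨E⟩ = Σ Eᵢ gᵢe^(−Eᵢ/kT) / Z = (0·4.0000 + 0.0531·1.1049 + 0.163·0.057816 + 0.170·0.032531) / 5.1952 = 0.0142 eV.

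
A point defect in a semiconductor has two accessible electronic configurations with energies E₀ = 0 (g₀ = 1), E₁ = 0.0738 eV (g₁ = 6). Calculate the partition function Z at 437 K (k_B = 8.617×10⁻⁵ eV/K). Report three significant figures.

k_BT = 8.617×10⁻⁵ × 437 K = 0.037656 eV.
Eᵢ/kT = 0, 1.9598.
Z = Σ gᵢe^(−Eᵢ/kT) = 1·e^(−0) + 6·e^(−1.9598) = 1.0000 + 0.84532 = 1.8453.

Z = 1.85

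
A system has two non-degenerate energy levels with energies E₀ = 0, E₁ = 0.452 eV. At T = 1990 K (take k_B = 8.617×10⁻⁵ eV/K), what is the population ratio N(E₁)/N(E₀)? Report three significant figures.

0.0717

k_BT = 8.617×10⁻⁵ × 1990 K = 0.17148 eV.
n₁/n₀ = exp[−(E₁−E₀)/kT] = exp(−(0.452 eV)/(0.17148 eV)) = exp(-2.6359) = 0.0717.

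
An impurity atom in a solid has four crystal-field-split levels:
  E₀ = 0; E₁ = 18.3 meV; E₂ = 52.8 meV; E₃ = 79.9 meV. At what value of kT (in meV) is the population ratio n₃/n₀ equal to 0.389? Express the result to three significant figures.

84.6 meV

n₃/n₀ = exp[−(E₃−E₀)/kT] = 0.389.
⇒ (E₃−E₀)/kT = ln(1/0.389) = ln(2.5707) = 0.94418.
kT = 79.9 meV / 0.94418 = 84.6 meV.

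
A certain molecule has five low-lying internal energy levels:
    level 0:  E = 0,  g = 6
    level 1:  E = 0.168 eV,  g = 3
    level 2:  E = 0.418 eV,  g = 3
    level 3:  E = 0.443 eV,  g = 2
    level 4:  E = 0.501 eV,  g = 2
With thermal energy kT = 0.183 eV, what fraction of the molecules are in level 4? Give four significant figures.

Eᵢ/kT = 0, 0.918033, 2.28415, 2.42077, 2.73770.
Z = Σ gᵢe^(−Eᵢ/kT) = 6·e^(−0) + 3·e^(−0.918033) + 3·e^(−2.28415) + 2·e^(−2.42077) + 2·e^(−2.73770) = 6.00000 + 1.19791 + 0.305582 + 0.177706 + 0.129438 = 7.81064.
P₄ = g₄ e^(−E₄/kT) / Z = 0.129438/7.81064 = 0.01657.

0.01657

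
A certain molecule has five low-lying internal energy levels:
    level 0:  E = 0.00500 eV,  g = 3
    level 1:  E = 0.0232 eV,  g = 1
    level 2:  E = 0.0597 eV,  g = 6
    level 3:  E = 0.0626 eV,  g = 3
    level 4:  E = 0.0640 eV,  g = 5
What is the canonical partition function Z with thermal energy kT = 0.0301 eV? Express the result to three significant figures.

Eᵢ/kT = 0.16611, 0.77076, 1.9834, 2.0797, 2.1262.
Z = Σ gᵢe^(−Eᵢ/kT) = 3·e^(−0.16611) + 1·e^(−0.77076) + 6·e^(−1.9834) + 3·e^(−2.0797) + 5·e^(−2.1262) = 2.5409 + 0.46266 + 0.82560 + 0.37490 + 0.59645 = 4.8005.

Z = 4.80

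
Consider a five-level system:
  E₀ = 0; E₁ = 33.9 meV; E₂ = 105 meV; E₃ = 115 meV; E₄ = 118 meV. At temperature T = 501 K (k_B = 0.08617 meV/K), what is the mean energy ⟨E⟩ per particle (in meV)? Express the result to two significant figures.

24 meV

k_BT = 0.08617 × 501 K = 43.17 meV.
Eᵢ/kT = 0, 0.7853, 2.432, 2.664, 2.733.
Z = Σ e^(−Eᵢ/kT) = e^(−0) + e^(−0.7853) + e^(−2.432) + e^(−2.664) + e^(−2.733) = 1.000 + 0.4560 + 0.08786 + 0.06967 + 0.06502 = 1.679.
⟨E⟩ = Σ Eᵢ e^(−Eᵢ/kT) / Z = (0·1.000 + 33.9·0.4560 + 105·0.08786 + 115·0.06967 + 118·0.06502) / 1.679 = 24 meV.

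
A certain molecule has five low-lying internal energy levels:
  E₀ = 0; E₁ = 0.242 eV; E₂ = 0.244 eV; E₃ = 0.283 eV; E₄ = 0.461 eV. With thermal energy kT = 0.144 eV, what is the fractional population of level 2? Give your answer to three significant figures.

0.118

Eᵢ/kT = 0, 1.6806, 1.6944, 1.9653, 3.2014.
Z = Σ e^(−Eᵢ/kT) = e^(−0) + e^(−1.6806) + e^(−1.6944) + e^(−1.9653) + e^(−3.2014) = 1.0000 + 0.18626 + 0.18371 + 0.14011 + 0.040705 = 1.5508.
P₂ = e^(−E₂/kT) / Z = 0.18371/1.5508 = 0.118.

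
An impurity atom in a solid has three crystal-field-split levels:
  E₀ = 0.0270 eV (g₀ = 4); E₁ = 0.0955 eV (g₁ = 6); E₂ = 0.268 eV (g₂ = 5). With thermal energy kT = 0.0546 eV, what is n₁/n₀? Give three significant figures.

0.428

n₁/n₀ = (g₁/g₀) exp[−(E₁−E₀)/kT] = (6/4) × exp(−(0.0685 eV)/(0.0546 eV)) = (6/4) × exp(-1.2546) = 0.428.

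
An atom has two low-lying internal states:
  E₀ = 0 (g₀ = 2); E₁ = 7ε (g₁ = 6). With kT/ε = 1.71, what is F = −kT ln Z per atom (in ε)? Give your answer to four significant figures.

-1.269 ε

Eᵢ/kT = 0, 4.09357.
Z = Σ gᵢe^(−Eᵢ/kT) = 2·e^(−0) + 6·e^(−4.09357) = 2.00000 + 0.100077 = 2.10008.
F = −kT ln Z = −1.71 × ln(2.10008) = −1.71 × 0.741975 = -1.269 ε.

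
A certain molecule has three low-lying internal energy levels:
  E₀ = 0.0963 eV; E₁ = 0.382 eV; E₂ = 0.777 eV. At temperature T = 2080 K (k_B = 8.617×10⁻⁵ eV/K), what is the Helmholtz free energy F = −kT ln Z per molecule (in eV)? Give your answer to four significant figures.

0.05985 eV

k_BT = 8.617×10⁻⁵ × 2080 K = 0.179234 eV.
Eᵢ/kT = 0.537286, 2.13129, 4.33511.
Z = Σ e^(−Eᵢ/kT) = e^(−0.537286) + e^(−2.13129) + e^(−4.33511) = 0.584332 + 0.118684 + 0.0131004 = 0.716116.
F = −kT ln Z = −0.179234 × ln(0.716116) = −0.179234 × -0.333913 = 0.05985 eV.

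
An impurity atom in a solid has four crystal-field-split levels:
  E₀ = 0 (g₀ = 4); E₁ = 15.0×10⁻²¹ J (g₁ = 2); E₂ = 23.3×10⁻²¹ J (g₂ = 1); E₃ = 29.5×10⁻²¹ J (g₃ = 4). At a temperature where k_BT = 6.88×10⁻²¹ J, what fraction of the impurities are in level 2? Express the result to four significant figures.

Eᵢ/kT = 0, 2.18023, 3.38663, 4.28779.
Z = Σ gᵢe^(−Eᵢ/kT) = 4·e^(−0) + 2·e^(−2.18023) + 1·e^(−3.38663) + 4·e^(−4.28779) = 4.00000 + 0.226031 + 0.0338225 + 0.0549410 = 4.31479.
P₂ = g₂ e^(−E₂/kT) / Z = 0.0338225/4.31479 = 0.007839.

0.007839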